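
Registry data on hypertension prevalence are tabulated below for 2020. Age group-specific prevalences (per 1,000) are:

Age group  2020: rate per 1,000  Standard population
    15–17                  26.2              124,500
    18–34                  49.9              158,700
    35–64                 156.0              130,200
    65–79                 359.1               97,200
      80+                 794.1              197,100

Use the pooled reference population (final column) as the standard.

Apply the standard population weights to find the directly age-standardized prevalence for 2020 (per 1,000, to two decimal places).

Standard total = 707,700; weights = 0.1759, 0.2242, 0.1840, 0.1373, 0.2785.
Standardized rate: 0.1759×26.2 + 0.2242×49.9 + 0.1840×156.0 + 0.1373×359.1 + 0.2785×794.1 = 314.9836 per 1,000.

314.98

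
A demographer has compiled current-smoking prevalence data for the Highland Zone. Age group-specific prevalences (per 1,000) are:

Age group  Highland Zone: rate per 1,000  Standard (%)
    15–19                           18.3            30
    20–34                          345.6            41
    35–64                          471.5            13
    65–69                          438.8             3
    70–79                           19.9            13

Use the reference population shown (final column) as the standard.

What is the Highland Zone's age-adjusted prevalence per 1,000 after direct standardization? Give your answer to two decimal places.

Standard weights: 0.30, 0.41, 0.13, 0.03, 0.13.
Standardized rate: 0.3000×18.3 + 0.4100×345.6 + 0.1300×471.5 + 0.0300×438.8 + 0.1300×19.9 = 224.2320 per 1,000.

224.23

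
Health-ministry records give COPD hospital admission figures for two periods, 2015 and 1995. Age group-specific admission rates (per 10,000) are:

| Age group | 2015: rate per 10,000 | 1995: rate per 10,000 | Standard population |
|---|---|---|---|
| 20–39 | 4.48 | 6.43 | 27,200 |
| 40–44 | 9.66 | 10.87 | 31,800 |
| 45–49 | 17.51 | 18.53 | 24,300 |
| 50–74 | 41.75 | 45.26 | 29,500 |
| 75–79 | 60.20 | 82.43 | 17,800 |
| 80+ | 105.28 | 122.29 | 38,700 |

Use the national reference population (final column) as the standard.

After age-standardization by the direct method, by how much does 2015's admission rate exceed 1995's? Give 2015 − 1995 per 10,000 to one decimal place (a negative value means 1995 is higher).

-7.5

Standard total = 169,300; weights = 0.1607, 0.1878, 0.1435, 0.1742, 0.1051, 0.2286.
2015: 0.1607×4.48 + 0.1878×9.66 + 0.1435×17.51 + 0.1742×41.75 + 0.1051×60.20 + 0.2286×105.28 = 42.7174 per 10,000.
1995: 0.1607×6.43 + 0.1878×10.87 + 0.1435×18.53 + 0.1742×45.26 + 0.1051×82.43 + 0.2286×122.29 = 50.2415 per 10,000.
Difference = 42.7174 − 50.2415 = -7.5241.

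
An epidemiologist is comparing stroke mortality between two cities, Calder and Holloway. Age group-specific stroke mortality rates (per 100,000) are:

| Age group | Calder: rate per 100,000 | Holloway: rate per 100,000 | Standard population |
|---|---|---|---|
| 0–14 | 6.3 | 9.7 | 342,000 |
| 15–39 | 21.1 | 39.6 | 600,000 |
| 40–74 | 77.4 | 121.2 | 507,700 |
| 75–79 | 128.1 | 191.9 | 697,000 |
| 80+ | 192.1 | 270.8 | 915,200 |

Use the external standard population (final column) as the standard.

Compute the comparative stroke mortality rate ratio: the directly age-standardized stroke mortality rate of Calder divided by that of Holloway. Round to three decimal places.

0.679

Standard total = 3,061,900; weights = 0.1117, 0.1960, 0.1658, 0.2276, 0.2989.
Calder: 0.1117×6.3 + 0.1960×21.1 + 0.1658×77.4 + 0.2276×128.1 + 0.2989×192.1 = 104.2510 per 100,000.
Holloway: 0.1117×9.7 + 0.1960×39.6 + 0.1658×121.2 + 0.2276×191.9 + 0.2989×270.8 = 153.5651 per 100,000.
Ratio = 104.2510 ÷ 153.5651 = 0.67887.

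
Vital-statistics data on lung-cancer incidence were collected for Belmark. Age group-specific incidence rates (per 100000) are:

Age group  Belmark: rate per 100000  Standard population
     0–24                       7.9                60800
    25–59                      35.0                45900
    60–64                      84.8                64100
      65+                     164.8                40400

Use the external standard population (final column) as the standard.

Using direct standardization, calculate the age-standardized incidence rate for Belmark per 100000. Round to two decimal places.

Standard total = 211200; weights = 0.2879, 0.2173, 0.3035, 0.1913.
Standardized rate: 0.2879×7.9 + 0.2173×35.0 + 0.3035×84.8 + 0.1913×164.8 = 67.1421 per 100000.

67.14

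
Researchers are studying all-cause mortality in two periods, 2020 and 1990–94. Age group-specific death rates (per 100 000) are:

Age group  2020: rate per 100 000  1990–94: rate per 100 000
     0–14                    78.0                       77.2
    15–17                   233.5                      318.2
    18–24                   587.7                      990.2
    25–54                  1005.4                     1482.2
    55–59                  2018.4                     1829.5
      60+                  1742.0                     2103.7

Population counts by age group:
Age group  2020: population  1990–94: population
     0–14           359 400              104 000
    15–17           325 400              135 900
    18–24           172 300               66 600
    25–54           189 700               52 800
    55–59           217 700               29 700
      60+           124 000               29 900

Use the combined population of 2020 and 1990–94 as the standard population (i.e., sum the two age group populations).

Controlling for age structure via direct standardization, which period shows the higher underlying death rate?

1990–94

Combined standard total = 1 807 400; weights = 0.2564, 0.2552, 0.1322, 0.1342, 0.1369, 0.0851.
2020: 0.2564×78.0 + 0.2552×233.5 + 0.1322×587.7 + 0.1342×1005.4 + 0.1369×2018.4 + 0.0851×1742.0 = 716.7842 per 100 000.
1990–94: 0.2564×77.2 + 0.2552×318.2 + 0.1322×990.2 + 0.1342×1482.2 + 0.1369×1829.5 + 0.0851×2103.7 = 860.3132 per 100 000.
The crude rates (757.23 vs 746.52) would put 2020 higher, but that reflects its age composition; once standardized to a common age structure, 1990–94 has the higher underlying rate.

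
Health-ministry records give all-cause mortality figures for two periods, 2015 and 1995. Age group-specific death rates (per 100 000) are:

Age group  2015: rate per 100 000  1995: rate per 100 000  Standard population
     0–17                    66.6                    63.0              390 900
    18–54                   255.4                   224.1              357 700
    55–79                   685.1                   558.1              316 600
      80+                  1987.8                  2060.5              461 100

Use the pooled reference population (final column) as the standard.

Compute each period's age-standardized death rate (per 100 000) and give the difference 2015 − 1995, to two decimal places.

Standard total = 1 526 300; weights = 0.2561, 0.2344, 0.2074, 0.3021.
2015: 0.2561×66.6 + 0.2344×255.4 + 0.2074×685.1 + 0.3021×1987.8 = 819.5425 per 100 000.
1995: 0.2561×63.0 + 0.2344×224.1 + 0.2074×558.1 + 0.3021×2060.5 = 806.9045 per 100 000.
Difference = 819.5425 − 806.9045 = 12.6381.

12.64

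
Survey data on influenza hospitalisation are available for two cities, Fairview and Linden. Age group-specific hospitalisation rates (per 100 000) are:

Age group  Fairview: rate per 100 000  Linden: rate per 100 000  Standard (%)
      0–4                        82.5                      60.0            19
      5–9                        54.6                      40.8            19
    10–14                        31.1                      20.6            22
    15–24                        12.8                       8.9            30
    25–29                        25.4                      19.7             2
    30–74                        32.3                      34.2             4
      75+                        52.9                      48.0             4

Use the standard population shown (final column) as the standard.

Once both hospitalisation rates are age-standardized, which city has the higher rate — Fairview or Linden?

Fairview

Standard weights: 0.19, 0.19, 0.22, 0.30, 0.02, 0.04, 0.04.
Fairview: 0.1900×82.5 + 0.1900×54.6 + 0.2200×31.1 + 0.3000×12.8 + 0.0200×25.4 + 0.0400×32.3 + 0.0400×52.9 = 40.6470 per 100 000.
Linden: 0.1900×60.0 + 0.1900×40.8 + 0.2200×20.6 + 0.3000×8.9 + 0.0200×19.7 + 0.0400×34.2 + 0.0400×48.0 = 30.0360 per 100 000.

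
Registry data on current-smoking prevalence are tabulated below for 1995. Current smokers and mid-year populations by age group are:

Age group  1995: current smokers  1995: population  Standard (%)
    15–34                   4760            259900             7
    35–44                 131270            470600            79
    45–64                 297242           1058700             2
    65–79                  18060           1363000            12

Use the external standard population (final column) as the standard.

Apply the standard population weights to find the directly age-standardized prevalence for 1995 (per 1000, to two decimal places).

228.85

Age-specific rates per 1000 for 1995: 18.315, 278.942, 280.761, 13.250.
Standard weights: 0.07, 0.79, 0.02, 0.12.
Standardized rate: 0.0700×18.315 + 0.7900×278.942 + 0.0200×280.761 + 0.1200×13.250 = 228.8513 per 1000.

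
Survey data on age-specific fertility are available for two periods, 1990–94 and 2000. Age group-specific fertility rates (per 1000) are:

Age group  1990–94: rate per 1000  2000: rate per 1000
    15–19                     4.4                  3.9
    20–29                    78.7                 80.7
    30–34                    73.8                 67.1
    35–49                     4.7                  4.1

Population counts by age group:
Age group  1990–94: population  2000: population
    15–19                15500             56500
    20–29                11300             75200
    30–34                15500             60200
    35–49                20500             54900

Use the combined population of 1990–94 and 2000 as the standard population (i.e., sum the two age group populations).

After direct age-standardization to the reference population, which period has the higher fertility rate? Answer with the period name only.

1990–94

Combined standard total = 309600; weights = 0.2326, 0.2794, 0.2445, 0.2435.
1990–94: 0.2326×4.4 + 0.2794×78.7 + 0.2445×73.8 + 0.2435×4.7 = 42.2009 per 1000.
2000: 0.2326×3.9 + 0.2794×80.7 + 0.2445×67.1 + 0.2435×4.1 = 40.8590 per 1000.
The crude rates (35.00 vs 42.76) would put 2000 higher, but that reflects its age composition; once standardized to a common age structure, 1990–94 has the higher underlying rate.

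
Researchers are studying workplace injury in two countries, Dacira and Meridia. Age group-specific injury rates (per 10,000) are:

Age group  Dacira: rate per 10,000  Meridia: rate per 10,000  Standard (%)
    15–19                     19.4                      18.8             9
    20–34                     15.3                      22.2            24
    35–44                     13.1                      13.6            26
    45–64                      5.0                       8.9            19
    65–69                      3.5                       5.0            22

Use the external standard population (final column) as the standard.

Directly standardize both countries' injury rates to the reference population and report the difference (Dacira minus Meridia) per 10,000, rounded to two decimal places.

Standard weights: 0.09, 0.24, 0.26, 0.19, 0.22.
Dacira: 0.0900×19.4 + 0.2400×15.3 + 0.2600×13.1 + 0.1900×5.0 + 0.2200×3.5 = 10.5440 per 10,000.
Meridia: 0.0900×18.8 + 0.2400×22.2 + 0.2600×13.6 + 0.1900×8.9 + 0.2200×5.0 = 13.3470 per 10,000.
Difference = 10.5440 − 13.3470 = -2.8030.

-2.80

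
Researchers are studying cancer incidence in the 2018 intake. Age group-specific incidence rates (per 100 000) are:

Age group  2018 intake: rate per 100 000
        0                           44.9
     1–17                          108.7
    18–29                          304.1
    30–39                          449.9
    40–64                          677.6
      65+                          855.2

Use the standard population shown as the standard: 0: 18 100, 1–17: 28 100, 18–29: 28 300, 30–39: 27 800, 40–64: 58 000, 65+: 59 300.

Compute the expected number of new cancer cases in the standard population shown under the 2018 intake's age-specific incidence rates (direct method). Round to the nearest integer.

Expected new cancer cases = Σ (standard pop × age-specific rate ÷ 100 000)
= 18 100×44.9/100 000 + 28 100×108.7/100 000 + 28 300×304.1/100 000 + 27 800×449.9/100 000 + 58 000×677.6/100 000 + 59 300×855.2/100 000
= 8.13 + 30.54 + 86.06 + 125.07 + 393.01 + 507.13 = 1149.95.

1150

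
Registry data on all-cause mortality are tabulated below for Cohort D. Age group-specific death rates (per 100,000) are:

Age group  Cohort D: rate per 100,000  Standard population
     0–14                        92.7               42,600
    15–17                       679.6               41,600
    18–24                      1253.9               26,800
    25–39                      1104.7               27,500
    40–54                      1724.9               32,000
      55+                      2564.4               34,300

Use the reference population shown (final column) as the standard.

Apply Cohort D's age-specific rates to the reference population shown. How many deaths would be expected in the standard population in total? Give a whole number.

2394

Expected deaths = Σ (standard pop × age-specific rate ÷ 100,000)
= 42,600×92.7/100,000 + 41,600×679.6/100,000 + 26,800×1253.9/100,000 + 27,500×1104.7/100,000 + 32,000×1724.9/100,000 + 34,300×2564.4/100,000
= 39.49 + 282.71 + 336.05 + 303.79 + 551.97 + 879.59 = 2393.60.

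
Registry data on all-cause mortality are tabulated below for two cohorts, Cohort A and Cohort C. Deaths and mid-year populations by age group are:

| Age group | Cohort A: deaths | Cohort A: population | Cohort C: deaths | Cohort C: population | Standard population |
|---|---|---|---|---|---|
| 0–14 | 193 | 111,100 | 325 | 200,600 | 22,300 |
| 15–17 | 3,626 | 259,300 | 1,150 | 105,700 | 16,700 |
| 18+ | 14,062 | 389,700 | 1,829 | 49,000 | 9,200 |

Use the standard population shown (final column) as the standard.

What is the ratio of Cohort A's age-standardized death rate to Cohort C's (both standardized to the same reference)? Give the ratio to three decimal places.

1.077

Age-specific rates per 1,000 for Cohort A: 1.737, 13.984, 36.084.
For Cohort C: 1.620, 10.880, 37.327.
Standard total = 48,200; weights = 0.4627, 0.3465, 0.1909.
Cohort A: 0.4627×1.737 + 0.3465×13.984 + 0.1909×36.084 = 12.5362 per 1,000.
Cohort C: 0.4627×1.620 + 0.3465×10.880 + 0.1909×37.327 = 11.6437 per 1,000.
Ratio = 12.5362 ÷ 11.6437 = 1.07665.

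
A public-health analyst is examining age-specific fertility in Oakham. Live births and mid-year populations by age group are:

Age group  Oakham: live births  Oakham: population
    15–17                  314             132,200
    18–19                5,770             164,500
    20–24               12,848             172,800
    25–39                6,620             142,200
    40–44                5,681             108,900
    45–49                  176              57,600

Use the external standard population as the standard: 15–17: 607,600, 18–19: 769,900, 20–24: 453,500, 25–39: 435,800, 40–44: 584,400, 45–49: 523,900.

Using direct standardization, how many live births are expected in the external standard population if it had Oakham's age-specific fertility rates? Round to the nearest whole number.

Age-specific rates per 1,000 for Oakham: 2.375, 35.076, 74.352, 46.554, 52.167, 3.056.
Expected live births = Σ (standard pop × age-specific rate ÷ 1,000)
= 607,600×2.375/1,000 + 769,900×35.076/1,000 + 453,500×74.352/1,000 + 435,800×46.554/1,000 + 584,400×52.167/1,000 + 523,900×3.056/1,000
= 1443.16 + 27005.00 + 33718.56 + 20288.30 + 30486.47 + 1600.81 = 114542.30.

114542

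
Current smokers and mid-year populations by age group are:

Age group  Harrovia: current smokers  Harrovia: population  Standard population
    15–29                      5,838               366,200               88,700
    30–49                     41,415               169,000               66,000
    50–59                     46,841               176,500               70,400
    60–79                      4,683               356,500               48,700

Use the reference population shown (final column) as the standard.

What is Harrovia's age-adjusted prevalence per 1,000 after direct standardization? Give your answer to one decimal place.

134.8

Age-specific rates per 1,000 for Harrovia: 15.942, 245.059, 265.388, 13.136.
Standard total = 273,800; weights = 0.3240, 0.2411, 0.2571, 0.1779.
Standardized rate: 0.3240×15.942 + 0.2411×245.059 + 0.2571×265.388 + 0.1779×13.136 = 134.8101 per 1,000.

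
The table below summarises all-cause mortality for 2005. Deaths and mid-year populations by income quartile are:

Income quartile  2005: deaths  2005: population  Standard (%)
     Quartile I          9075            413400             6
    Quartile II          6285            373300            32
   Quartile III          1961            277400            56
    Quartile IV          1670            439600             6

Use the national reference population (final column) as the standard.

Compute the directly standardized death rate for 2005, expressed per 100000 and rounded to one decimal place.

Income-specific rates per 100000 for 2005: 2195.21, 1683.63, 706.92, 379.89.
Standard weights: 0.06, 0.32, 0.56, 0.06.
Standardized rate: 0.0600×2195.21 + 0.3200×1683.63 + 0.5600×706.92 + 0.0600×379.89 = 1089.1445 per 100000.

1089.1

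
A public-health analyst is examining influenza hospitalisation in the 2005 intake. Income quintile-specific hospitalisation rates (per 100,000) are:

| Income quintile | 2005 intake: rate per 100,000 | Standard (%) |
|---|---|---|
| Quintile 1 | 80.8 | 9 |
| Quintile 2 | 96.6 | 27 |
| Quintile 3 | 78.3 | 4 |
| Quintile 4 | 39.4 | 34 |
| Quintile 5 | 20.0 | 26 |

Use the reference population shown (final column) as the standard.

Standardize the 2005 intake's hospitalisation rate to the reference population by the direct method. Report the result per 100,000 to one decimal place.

55.1

Standard weights: 0.09, 0.27, 0.04, 0.34, 0.26.
Standardized rate: 0.0900×80.8 + 0.2700×96.6 + 0.0400×78.3 + 0.3400×39.4 + 0.2600×20.0 = 55.0820 per 100,000.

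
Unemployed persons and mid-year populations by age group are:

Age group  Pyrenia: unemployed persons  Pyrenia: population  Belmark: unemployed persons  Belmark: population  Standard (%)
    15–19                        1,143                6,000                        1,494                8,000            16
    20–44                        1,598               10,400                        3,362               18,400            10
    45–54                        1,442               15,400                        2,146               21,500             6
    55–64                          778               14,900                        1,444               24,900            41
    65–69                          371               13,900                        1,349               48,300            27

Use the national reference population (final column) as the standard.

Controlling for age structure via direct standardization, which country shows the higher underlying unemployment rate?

Age-specific rates per 1,000 for Pyrenia: 190.500, 153.654, 93.636, 52.215, 26.691.
For Belmark: 186.750, 182.717, 99.814, 57.992, 27.930.
Standard weights: 0.16, 0.10, 0.06, 0.41, 0.27.
Pyrenia: 0.1600×190.500 + 0.1000×153.654 + 0.0600×93.636 + 0.4100×52.215 + 0.2700×26.691 = 80.0781 per 1,000.
Belmark: 0.1600×186.750 + 0.1000×182.717 + 0.0600×99.814 + 0.4100×57.992 + 0.2700×27.930 = 85.4583 per 1,000.
The crude rates (87.99 vs 80.88) would put Pyrenia higher, but that reflects its age composition; once standardized to a common age structure, Belmark has the higher underlying rate.

Belmark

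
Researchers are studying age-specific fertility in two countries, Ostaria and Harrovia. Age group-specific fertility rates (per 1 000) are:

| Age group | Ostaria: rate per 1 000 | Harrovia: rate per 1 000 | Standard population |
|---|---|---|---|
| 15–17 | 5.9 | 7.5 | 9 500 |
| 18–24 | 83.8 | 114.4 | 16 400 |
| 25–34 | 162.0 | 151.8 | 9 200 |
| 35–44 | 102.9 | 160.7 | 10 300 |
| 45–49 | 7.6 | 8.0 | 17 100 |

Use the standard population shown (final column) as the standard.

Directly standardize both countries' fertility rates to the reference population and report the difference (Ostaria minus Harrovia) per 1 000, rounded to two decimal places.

Standard total = 62 500; weights = 0.1520, 0.2624, 0.1472, 0.1648, 0.2736.
Ostaria: 0.1520×5.9 + 0.2624×83.8 + 0.1472×162.0 + 0.1648×102.9 + 0.2736×7.6 = 65.7696 per 1 000.
Harrovia: 0.1520×7.5 + 0.2624×114.4 + 0.1472×151.8 + 0.1648×160.7 + 0.2736×8.0 = 82.1757 per 1 000.
Difference = 65.7696 − 82.1757 = -16.4061.

-16.41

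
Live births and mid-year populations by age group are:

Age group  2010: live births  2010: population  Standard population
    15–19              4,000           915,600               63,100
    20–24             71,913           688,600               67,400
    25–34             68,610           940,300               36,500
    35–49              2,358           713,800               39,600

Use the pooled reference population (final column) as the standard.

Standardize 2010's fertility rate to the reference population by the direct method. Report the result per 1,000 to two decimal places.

48.93

Age-specific rates per 1,000 for 2010: 4.369, 104.434, 72.966, 3.303.
Standard total = 206,600; weights = 0.3054, 0.3262, 0.1767, 0.1917.
Standardized rate: 0.3054×4.369 + 0.3262×104.434 + 0.1767×72.966 + 0.1917×3.303 = 48.9282 per 1,000.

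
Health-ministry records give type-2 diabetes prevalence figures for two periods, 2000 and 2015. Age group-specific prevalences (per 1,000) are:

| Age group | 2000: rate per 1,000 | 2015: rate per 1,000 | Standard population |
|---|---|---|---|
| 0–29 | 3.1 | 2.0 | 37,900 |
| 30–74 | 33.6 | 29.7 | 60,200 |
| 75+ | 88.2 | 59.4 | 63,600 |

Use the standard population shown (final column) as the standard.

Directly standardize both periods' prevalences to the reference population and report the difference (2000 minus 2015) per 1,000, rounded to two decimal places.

Standard total = 161,700; weights = 0.2344, 0.3723, 0.3933.
2000: 0.2344×3.1 + 0.3723×33.6 + 0.3933×88.2 = 47.9266 per 1,000.
2015: 0.2344×2.0 + 0.3723×29.7 + 0.3933×59.4 = 34.8892 per 1,000.
Difference = 47.9266 − 34.8892 = 13.0374.

13.04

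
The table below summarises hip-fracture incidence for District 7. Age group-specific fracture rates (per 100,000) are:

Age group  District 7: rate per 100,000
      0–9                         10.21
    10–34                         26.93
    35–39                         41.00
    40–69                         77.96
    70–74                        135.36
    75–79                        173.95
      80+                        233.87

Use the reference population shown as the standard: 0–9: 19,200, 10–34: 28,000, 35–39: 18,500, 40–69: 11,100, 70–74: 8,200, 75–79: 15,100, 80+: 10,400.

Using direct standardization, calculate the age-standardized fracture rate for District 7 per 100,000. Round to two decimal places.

Standard total = 110,500; weights = 0.1738, 0.2534, 0.1674, 0.1005, 0.0742, 0.1367, 0.0941.
Standardized rate: 0.1738×10.21 + 0.2534×26.93 + 0.1674×41.00 + 0.1005×77.96 + 0.0742×135.36 + 0.1367×173.95 + 0.0941×233.87 = 79.1201 per 100,000.

79.12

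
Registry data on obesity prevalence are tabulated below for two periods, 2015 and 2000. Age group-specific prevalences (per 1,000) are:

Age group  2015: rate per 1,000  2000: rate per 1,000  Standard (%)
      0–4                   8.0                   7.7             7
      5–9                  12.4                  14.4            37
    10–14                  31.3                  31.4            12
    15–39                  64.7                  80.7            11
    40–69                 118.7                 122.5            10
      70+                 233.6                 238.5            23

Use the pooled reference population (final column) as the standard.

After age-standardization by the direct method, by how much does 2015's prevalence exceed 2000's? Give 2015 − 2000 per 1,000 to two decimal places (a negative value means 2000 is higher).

Standard weights: 0.07, 0.37, 0.12, 0.11, 0.10, 0.23.
2015: 0.0700×8.0 + 0.3700×12.4 + 0.1200×31.3 + 0.1100×64.7 + 0.1000×118.7 + 0.2300×233.6 = 81.6190 per 1,000.
2000: 0.0700×7.7 + 0.3700×14.4 + 0.1200×31.4 + 0.1100×80.7 + 0.1000×122.5 + 0.2300×238.5 = 85.6170 per 1,000.
Difference = 81.6190 − 85.6170 = -3.9980.

-4.00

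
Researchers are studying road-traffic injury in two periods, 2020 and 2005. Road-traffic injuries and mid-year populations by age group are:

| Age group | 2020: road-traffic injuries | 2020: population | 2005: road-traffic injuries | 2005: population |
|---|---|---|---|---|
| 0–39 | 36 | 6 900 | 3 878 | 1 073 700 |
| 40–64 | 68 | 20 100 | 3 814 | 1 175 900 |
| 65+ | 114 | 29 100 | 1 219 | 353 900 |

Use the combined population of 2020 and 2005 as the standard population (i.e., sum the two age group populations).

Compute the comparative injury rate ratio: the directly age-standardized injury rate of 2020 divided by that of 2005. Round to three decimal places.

Age-specific rates per 100 000 for 2020: 521.74, 338.31, 391.75.
For 2005: 361.18, 324.35, 344.45.
Combined standard total = 2 659 600; weights = 0.4063, 0.4497, 0.1440.
2020: 0.4063×521.74 + 0.4497×338.31 + 0.1440×391.75 = 420.5330 per 100 000.
2005: 0.4063×361.18 + 0.4497×324.35 + 0.1440×344.45 = 342.2075 per 100 000.
Ratio = 420.5330 ÷ 342.2075 = 1.22888.

1.229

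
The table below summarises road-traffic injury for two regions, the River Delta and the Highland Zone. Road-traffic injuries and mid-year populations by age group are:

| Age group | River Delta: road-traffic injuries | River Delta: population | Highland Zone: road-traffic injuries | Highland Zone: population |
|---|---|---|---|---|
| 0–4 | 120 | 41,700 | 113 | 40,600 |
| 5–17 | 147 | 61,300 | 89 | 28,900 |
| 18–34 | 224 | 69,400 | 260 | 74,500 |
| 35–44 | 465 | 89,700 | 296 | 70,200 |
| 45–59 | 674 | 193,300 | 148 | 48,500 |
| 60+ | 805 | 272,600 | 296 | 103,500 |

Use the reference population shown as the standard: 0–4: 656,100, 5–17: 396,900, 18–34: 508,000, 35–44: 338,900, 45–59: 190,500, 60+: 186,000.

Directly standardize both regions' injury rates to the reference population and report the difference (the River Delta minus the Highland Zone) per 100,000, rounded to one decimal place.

3.8

Age-specific rates per 100,000 for the River Delta: 287.77, 239.80, 322.77, 518.39, 348.68, 295.30.
For the Highland Zone: 278.33, 307.96, 348.99, 421.65, 305.15, 285.99.
Standard total = 2,276,400; weights = 0.2882, 0.1744, 0.2232, 0.1489, 0.0837, 0.0817.
The River Delta: 0.2882×287.77 + 0.1744×239.80 + 0.2232×322.77 + 0.1489×518.39 + 0.0837×348.68 + 0.0817×295.30 = 327.2640 per 100,000.
The Highland Zone: 0.2882×278.33 + 0.1744×307.96 + 0.2232×348.99 + 0.1489×421.65 + 0.0837×305.15 + 0.0817×285.99 = 323.4715 per 100,000.
Difference = 327.2640 − 323.4715 = 3.7925.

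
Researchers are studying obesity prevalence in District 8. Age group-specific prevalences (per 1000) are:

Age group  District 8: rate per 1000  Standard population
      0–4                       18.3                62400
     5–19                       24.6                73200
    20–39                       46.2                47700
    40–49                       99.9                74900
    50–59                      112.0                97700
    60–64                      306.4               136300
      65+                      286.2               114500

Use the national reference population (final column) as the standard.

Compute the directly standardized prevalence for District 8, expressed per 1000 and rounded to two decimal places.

161.70

Standard total = 606700; weights = 0.1029, 0.1207, 0.0786, 0.1235, 0.1610, 0.2247, 0.1887.
Standardized rate: 0.1029×18.3 + 0.1207×24.6 + 0.0786×46.2 + 0.1235×99.9 + 0.1610×112.0 + 0.2247×306.4 + 0.1887×286.2 = 161.7002 per 1000.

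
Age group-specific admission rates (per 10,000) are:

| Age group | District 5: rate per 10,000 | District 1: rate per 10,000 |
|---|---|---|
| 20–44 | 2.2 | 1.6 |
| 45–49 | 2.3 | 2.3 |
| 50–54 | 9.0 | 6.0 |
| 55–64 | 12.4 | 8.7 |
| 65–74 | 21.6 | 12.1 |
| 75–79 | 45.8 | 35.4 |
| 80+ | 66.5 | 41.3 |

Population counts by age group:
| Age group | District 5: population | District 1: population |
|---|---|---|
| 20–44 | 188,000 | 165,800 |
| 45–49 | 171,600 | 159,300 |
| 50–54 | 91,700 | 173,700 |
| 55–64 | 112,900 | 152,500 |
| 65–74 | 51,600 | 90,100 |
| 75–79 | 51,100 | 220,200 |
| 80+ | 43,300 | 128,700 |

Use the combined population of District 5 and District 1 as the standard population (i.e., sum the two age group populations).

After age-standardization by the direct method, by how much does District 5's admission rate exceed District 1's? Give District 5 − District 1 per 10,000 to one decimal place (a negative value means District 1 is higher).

5.8

Combined standard total = 1,800,500; weights = 0.1965, 0.1838, 0.1474, 0.1474, 0.0787, 0.1507, 0.0955.
District 5: 0.1965×2.2 + 0.1838×2.3 + 0.1474×9.0 + 0.1474×12.4 + 0.0787×21.6 + 0.1507×45.8 + 0.0955×66.5 = 18.9632 per 10,000.
District 1: 0.1965×1.6 + 0.1838×2.3 + 0.1474×6.0 + 0.1474×8.7 + 0.0787×12.1 + 0.1507×35.4 + 0.0955×41.3 = 13.1356 per 10,000.
Difference = 18.9632 − 13.1356 = 5.8276.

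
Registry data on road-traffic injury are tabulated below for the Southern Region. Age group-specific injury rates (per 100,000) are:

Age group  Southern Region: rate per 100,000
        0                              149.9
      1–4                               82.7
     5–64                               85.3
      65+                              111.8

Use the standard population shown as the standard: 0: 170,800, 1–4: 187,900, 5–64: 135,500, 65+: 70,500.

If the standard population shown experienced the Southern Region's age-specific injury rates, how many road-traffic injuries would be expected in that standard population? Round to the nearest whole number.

606

Expected road-traffic injuries = Σ (standard pop × age-specific rate ÷ 100,000)
= 170,800×149.9/100,000 + 187,900×82.7/100,000 + 135,500×85.3/100,000 + 70,500×111.8/100,000
= 256.03 + 155.39 + 115.58 + 78.82 = 605.82.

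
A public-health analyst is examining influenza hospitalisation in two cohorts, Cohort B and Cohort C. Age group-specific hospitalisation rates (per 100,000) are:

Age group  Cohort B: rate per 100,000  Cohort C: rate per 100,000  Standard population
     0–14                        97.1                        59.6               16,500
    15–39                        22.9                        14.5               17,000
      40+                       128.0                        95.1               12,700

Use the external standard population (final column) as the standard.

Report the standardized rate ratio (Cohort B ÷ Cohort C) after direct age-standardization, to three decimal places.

Standard total = 46,200; weights = 0.3571, 0.3680, 0.2749.
Cohort B: 0.3571×97.1 + 0.3680×22.9 + 0.2749×128.0 = 78.2911 per 100,000.
Cohort C: 0.3571×59.6 + 0.3680×14.5 + 0.2749×95.1 = 52.7634 per 100,000.
Ratio = 78.2911 ÷ 52.7634 = 1.48381.

1.484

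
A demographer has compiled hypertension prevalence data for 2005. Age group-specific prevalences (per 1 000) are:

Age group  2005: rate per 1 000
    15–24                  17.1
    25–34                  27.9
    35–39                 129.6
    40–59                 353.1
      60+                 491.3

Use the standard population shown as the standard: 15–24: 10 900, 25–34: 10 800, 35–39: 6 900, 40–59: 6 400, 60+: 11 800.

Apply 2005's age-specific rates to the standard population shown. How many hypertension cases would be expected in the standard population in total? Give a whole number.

9439

Expected hypertension cases = Σ (standard pop × age-specific rate ÷ 1 000)
= 10 900×17.1/1 000 + 10 800×27.9/1 000 + 6 900×129.6/1 000 + 6 400×353.1/1 000 + 11 800×491.3/1 000
= 186.39 + 301.32 + 894.24 + 2259.84 + 5797.34 = 9439.13.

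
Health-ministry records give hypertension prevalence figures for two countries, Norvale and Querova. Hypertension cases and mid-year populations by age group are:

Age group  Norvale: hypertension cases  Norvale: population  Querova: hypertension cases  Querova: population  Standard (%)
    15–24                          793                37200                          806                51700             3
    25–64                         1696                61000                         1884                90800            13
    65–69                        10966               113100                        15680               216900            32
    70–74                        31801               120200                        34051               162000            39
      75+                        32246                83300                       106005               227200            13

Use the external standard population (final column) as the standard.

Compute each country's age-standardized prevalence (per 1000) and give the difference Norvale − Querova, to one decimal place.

Age-specific rates per 1000 for Norvale: 21.317, 27.803, 96.958, 264.567, 387.107.
For Querova: 15.590, 20.749, 72.291, 210.191, 466.571.
Standard weights: 0.03, 0.13, 0.32, 0.39, 0.13.
Norvale: 0.0300×21.317 + 0.1300×27.803 + 0.3200×96.958 + 0.3900×264.567 + 0.1300×387.107 = 188.7858 per 1000.
Querova: 0.0300×15.590 + 0.1300×20.749 + 0.3200×72.291 + 0.3900×210.191 + 0.1300×466.571 = 168.9272 per 1000.
Difference = 188.7858 − 168.9272 = 19.8586.

19.9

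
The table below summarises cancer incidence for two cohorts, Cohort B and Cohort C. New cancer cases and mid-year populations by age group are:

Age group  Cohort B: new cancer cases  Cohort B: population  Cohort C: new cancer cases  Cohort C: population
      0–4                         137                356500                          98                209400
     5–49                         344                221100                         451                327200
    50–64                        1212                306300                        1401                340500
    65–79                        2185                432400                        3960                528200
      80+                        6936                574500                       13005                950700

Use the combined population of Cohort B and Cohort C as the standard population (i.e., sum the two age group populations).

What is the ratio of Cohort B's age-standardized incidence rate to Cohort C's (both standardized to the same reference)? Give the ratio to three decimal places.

0.847

Age-specific rates per 100000 for Cohort B: 38.43, 155.59, 395.69, 505.32, 1207.31.
For Cohort C: 46.80, 137.84, 411.45, 749.72, 1367.94.
Combined standard total = 4246800; weights = 0.1333, 0.1291, 0.1523, 0.2262, 0.3591.
Cohort B: 0.1333×38.43 + 0.1291×155.59 + 0.1523×395.69 + 0.2262×505.32 + 0.3591×1207.31 = 633.3680 per 100000.
Cohort C: 0.1333×46.80 + 0.1291×137.84 + 0.1523×411.45 + 0.2262×749.72 + 0.3591×1367.94 = 747.5621 per 100000.
Ratio = 633.3680 ÷ 747.5621 = 0.84724.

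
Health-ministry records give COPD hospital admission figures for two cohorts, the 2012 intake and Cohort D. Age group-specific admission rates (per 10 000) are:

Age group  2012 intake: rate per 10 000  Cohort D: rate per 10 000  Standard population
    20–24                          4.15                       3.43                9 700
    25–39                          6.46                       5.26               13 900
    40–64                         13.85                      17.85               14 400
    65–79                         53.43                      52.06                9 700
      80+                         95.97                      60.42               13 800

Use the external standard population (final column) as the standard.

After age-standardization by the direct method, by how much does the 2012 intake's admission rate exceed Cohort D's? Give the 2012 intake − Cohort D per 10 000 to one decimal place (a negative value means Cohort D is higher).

7.6

Standard total = 61 500; weights = 0.1577, 0.2260, 0.2341, 0.1577, 0.2244.
The 2012 intake: 0.1577×4.15 + 0.2260×6.46 + 0.2341×13.85 + 0.1577×53.43 + 0.2244×95.97 = 35.3194 per 10 000.
Cohort D: 0.1577×3.43 + 0.2260×5.26 + 0.2341×17.85 + 0.1577×52.06 + 0.2244×60.42 = 27.6781 per 10 000.
Difference = 35.3194 − 27.6781 = 7.6413.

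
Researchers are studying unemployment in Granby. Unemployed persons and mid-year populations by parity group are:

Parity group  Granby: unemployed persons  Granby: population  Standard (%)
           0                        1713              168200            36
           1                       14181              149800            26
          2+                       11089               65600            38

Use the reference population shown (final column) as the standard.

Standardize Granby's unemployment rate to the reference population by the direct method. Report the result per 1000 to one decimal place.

Parity-specific rates per 1000 for Granby: 10.184, 94.666, 169.040.
Standard weights: 0.36, 0.26, 0.38.
Standardized rate: 0.3600×10.184 + 0.2600×94.666 + 0.3800×169.040 = 92.5146 per 1000.

92.5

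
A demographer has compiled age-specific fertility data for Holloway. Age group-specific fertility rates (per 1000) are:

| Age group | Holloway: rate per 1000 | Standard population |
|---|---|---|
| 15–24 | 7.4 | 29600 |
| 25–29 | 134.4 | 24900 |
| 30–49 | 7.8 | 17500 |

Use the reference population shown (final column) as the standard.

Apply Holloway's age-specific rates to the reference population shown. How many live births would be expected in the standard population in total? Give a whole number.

Expected live births = Σ (standard pop × age-specific rate ÷ 1000)
= 29600×7.4/1000 + 24900×134.4/1000 + 17500×7.8/1000
= 219.04 + 3346.56 + 136.50 = 3702.10.

3702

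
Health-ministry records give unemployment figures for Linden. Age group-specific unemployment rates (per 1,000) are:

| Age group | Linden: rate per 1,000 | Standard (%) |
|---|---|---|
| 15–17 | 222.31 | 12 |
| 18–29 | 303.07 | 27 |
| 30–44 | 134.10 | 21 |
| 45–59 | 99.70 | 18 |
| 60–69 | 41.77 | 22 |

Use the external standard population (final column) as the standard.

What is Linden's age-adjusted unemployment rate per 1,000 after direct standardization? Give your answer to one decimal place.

Standard weights: 0.12, 0.27, 0.21, 0.18, 0.22.
Standardized rate: 0.1200×222.31 + 0.2700×303.07 + 0.2100×134.10 + 0.1800×99.70 + 0.2200×41.77 = 163.8025 per 1,000.

163.8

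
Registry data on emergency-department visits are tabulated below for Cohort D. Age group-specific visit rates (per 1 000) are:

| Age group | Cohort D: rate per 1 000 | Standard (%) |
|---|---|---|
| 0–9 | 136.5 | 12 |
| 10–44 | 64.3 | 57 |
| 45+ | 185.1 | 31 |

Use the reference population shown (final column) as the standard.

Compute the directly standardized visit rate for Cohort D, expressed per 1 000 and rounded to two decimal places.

110.41

Standard weights: 0.12, 0.57, 0.31.
Standardized rate: 0.1200×136.5 + 0.5700×64.3 + 0.3100×185.1 = 110.4120 per 1 000.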